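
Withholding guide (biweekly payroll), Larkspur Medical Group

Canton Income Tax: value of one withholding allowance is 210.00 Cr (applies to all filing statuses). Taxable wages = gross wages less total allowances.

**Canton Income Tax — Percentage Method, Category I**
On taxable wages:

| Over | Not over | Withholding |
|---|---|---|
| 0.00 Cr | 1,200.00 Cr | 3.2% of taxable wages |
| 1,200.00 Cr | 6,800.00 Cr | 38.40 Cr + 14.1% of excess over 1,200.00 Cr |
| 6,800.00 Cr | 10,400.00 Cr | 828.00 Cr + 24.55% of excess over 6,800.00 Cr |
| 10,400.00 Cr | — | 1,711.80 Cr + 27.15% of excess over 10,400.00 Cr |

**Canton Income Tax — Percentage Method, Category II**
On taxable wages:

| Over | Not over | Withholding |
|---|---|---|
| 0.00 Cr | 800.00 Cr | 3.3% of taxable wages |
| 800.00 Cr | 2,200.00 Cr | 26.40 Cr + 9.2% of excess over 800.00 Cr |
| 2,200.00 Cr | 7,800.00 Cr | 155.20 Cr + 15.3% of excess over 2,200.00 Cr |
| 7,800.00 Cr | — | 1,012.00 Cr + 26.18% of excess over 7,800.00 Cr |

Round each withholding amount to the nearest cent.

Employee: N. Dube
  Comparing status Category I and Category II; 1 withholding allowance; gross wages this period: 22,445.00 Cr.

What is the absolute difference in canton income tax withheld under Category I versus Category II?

133.92 Cr

Canton Income Tax (Category I): taxable = 22,445.00 Cr − 1×210.00 Cr = 22,235.00 Cr
  1,711.80 Cr + 27.15% × (22,235.00 Cr − 10,400.00 Cr) = 1,711.80 Cr + 27.15% × 11,835.00 Cr = 4,925.00 Cr
Canton Income Tax (Category II): taxable = 22,445.00 Cr − 1×210.00 Cr = 22,235.00 Cr
  1,012.00 Cr + 26.18% × (22,235.00 Cr − 7,800.00 Cr) = 1,012.00 Cr + 26.18% × 14,435.00 Cr = 4,791.08 Cr
Difference: |4,925.00 Cr − 4,791.08 Cr| = 133.92 Cr (higher under Category I)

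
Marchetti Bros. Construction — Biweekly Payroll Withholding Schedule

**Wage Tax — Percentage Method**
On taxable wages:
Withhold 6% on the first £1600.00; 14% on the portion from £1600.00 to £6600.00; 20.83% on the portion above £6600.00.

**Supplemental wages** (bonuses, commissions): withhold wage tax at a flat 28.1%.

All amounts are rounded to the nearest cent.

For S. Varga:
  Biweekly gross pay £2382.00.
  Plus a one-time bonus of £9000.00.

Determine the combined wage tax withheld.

Wage Tax: taxable = £2382.00
  £96.00 + 14% × (£2382.00 − £1600.00) = £96.00 + 14% × £782.00 = £205.48
Supplemental (28.1% flat on bonus): 28.1% × £9000.00 = £2529.00
Total wage tax: £205.48 + £2529.00 = £2734.48

£2734.48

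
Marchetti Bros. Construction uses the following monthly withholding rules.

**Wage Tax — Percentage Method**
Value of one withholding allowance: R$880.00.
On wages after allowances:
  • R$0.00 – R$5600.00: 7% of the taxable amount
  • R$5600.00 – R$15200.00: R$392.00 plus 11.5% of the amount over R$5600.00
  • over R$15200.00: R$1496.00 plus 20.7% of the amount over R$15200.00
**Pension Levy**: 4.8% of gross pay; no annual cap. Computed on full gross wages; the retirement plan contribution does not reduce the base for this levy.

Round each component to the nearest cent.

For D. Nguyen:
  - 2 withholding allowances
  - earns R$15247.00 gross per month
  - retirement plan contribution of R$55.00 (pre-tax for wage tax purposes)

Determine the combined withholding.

R$2024.54

Wage Tax: taxable = R$15247.00 − R$55.00 − 2×R$880.00 = R$13432.00
  R$392.00 + 11.5% × (R$13432.00 − R$5600.00) = R$392.00 + 11.5% × R$7832.00 = R$1292.68
Pension Levy: 4.8% × R$15247.00 = R$731.86
Total: R$1292.68 + R$731.86 = R$2024.54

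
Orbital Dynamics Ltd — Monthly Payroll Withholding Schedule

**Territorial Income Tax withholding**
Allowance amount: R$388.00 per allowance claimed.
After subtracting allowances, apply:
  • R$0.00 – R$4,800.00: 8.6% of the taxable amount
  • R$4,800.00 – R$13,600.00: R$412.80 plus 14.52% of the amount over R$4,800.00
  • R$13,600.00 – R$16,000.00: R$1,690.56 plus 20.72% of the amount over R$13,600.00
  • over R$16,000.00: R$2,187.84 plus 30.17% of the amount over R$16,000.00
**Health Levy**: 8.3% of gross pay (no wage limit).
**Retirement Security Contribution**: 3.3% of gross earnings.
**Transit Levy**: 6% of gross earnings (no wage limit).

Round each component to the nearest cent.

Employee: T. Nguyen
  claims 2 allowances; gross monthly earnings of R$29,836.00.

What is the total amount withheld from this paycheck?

Territorial Income Tax: taxable = R$29,836.00 − 2×R$388.00 = R$29,060.00
  R$2,187.84 + 30.17% × (R$29,060.00 − R$16,000.00) = R$2,187.84 + 30.17% × R$13,060.00 = R$6,128.04
Health Levy: 8.3% × R$29,836.00 = R$2,476.39
Retirement Security Contribution: 3.3% × R$29,836.00 = R$984.59
Transit Levy: 6% × R$29,836.00 = R$1,790.16
Total: R$6,128.04 + R$2,476.39 + R$984.59 + R$1,790.16 = R$11,379.18

R$11,379.18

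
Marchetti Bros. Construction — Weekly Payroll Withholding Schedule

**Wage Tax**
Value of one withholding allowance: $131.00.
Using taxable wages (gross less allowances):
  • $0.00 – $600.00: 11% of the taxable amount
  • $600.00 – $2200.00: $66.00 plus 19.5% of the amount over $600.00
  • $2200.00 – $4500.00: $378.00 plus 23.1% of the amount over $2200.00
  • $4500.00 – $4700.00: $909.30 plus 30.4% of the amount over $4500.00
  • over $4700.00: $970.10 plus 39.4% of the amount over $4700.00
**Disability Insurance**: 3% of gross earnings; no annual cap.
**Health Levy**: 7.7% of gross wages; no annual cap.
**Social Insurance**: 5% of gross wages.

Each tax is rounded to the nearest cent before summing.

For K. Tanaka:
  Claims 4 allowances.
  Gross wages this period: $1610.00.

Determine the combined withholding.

Wage Tax: taxable = $1610.00 − 4×$131.00 = $1086.00
  $66.00 + 19.5% × ($1086.00 − $600.00) = $66.00 + 19.5% × $486.00 = $160.77
Disability Insurance: 3% × $1610.00 = $48.30
Health Levy: 7.7% × $1610.00 = $123.97
Social Insurance: 5% × $1610.00 = $80.50
Total: $160.77 + $48.30 + $123.97 + $80.50 = $413.54

$413.54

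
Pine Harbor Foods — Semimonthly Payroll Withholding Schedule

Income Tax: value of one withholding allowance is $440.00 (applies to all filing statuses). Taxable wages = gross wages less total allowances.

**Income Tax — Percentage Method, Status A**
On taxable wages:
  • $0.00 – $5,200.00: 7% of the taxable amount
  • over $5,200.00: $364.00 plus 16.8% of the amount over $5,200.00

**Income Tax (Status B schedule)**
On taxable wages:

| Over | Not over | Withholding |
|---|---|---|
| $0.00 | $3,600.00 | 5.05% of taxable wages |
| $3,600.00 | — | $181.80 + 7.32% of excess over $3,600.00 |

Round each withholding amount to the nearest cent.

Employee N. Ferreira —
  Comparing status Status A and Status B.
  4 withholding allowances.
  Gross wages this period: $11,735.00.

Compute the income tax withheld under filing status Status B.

Income Tax (Status B): taxable = $11,735.00 − 4×$440.00 = $9,975.00
  $181.80 + 7.32% × ($9,975.00 − $3,600.00) = $181.80 + 7.32% × $6,375.00 = $648.45

$648.45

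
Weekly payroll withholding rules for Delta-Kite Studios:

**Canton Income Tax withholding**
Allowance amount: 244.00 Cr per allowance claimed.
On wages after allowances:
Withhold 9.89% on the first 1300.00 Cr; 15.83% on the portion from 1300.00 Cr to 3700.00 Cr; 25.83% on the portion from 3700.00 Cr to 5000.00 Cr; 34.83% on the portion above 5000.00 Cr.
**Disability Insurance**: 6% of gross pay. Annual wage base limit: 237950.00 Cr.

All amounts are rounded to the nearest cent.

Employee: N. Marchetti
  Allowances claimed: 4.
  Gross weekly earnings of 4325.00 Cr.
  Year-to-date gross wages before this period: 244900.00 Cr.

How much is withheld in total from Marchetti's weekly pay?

452.93 Cr

Canton Income Tax: taxable = 4325.00 Cr − 4×244.00 Cr = 3349.00 Cr
  128.57 Cr + 15.83% × (3349.00 Cr − 1300.00 Cr) = 128.57 Cr + 15.83% × 2049.00 Cr = 452.93 Cr
Disability Insurance: YTD 244900.00 Cr ≥ cap 237950.00 Cr → 0.00 Cr
Total: 452.93 Cr + 0.00 Cr = 452.93 Cr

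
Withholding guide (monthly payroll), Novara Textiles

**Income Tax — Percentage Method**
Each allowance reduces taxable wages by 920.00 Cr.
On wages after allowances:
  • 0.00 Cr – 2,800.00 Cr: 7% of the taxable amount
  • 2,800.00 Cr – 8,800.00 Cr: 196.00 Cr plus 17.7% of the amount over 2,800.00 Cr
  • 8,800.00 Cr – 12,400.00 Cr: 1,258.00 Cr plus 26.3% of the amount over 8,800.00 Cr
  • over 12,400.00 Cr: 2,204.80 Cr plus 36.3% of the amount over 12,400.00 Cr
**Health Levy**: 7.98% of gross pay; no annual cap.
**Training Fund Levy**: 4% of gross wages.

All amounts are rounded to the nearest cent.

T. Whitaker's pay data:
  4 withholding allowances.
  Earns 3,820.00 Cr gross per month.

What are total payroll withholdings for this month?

Income Tax: taxable = 3,820.00 Cr − 4×920.00 Cr = 140.00 Cr
  7% × 140.00 Cr = 9.80 Cr
Health Levy: 7.98% × 3,820.00 Cr = 304.84 Cr
Training Fund Levy: 4% × 3,820.00 Cr = 152.80 Cr
Total: 9.80 Cr + 304.84 Cr + 152.80 Cr = 467.44 Cr

467.44 Cr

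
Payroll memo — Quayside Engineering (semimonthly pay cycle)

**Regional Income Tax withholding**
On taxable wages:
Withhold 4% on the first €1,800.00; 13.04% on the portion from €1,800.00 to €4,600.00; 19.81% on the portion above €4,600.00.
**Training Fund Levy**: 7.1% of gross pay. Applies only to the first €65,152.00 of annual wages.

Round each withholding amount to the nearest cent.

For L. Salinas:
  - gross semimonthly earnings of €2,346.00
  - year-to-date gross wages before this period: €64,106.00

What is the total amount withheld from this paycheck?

Regional Income Tax: taxable = €2,346.00
  €72.00 + 13.04% × (€2,346.00 − €1,800.00) = €72.00 + 13.04% × €546.00 = €143.20
Training Fund Levy: cap €65,152.00 − YTD €64,106.00 = €1,046.00 subject; 7.1% × €1,046.00 = €74.27
Total: €143.20 + €74.27 = €217.47

€217.47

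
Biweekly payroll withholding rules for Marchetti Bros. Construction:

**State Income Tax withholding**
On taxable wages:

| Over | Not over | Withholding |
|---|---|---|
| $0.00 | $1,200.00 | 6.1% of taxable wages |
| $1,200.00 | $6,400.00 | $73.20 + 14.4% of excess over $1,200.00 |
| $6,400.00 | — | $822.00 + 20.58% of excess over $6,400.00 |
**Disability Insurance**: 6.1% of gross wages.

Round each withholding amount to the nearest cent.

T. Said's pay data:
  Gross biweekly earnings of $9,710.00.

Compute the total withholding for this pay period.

State Income Tax: taxable = $9,710.00
  $822.00 + 20.58% × ($9,710.00 − $6,400.00) = $822.00 + 20.58% × $3,310.00 = $1,503.20
Disability Insurance: 6.1% × $9,710.00 = $592.31
Total: $1,503.20 + $592.31 = $2,095.51

$2,095.51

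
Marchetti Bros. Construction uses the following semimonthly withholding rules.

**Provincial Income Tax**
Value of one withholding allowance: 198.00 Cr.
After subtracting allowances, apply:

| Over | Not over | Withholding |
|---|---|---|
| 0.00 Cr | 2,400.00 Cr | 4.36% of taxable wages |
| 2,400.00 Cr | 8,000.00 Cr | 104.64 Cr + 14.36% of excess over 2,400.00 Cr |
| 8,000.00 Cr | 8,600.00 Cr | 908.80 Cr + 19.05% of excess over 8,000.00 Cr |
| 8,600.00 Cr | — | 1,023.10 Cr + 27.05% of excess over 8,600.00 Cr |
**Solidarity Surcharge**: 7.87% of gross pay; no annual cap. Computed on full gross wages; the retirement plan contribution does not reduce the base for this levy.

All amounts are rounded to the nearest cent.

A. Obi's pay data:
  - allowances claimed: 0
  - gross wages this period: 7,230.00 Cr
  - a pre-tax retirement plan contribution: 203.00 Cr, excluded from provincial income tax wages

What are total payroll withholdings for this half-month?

Provincial Income Tax: taxable = 7,230.00 Cr − 203.00 Cr = 7,027.00 Cr
  104.64 Cr + 14.36% × (7,027.00 Cr − 2,400.00 Cr) = 104.64 Cr + 14.36% × 4,627.00 Cr = 769.08 Cr
Solidarity Surcharge: 7.87% × 7,230.00 Cr = 569.00 Cr
Total: 769.08 Cr + 569.00 Cr = 1,338.08 Cr

1,338.08 Cr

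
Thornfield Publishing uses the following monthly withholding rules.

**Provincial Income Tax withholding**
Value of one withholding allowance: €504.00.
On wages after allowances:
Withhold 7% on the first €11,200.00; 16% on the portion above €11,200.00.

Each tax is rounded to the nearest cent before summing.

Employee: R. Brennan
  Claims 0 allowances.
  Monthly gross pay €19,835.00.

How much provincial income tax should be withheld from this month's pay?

€2,165.60

Provincial Income Tax: taxable = €19,835.00
  €784.00 + 16% × (€19,835.00 − €11,200.00) = €784.00 + 16% × €8,635.00 = €2,165.60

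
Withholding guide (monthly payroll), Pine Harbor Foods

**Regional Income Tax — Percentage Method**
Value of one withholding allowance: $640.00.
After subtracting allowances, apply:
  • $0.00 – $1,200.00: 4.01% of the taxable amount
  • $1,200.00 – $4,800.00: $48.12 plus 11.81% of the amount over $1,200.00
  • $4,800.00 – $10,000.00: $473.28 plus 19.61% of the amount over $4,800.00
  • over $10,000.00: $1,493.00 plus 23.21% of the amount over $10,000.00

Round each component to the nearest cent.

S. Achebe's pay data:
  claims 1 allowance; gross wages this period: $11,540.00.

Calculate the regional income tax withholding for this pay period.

$1,701.89

Regional Income Tax: taxable = $11,540.00 − 1×$640.00 = $10,900.00
  $1,493.00 + 23.21% × ($10,900.00 − $10,000.00) = $1,493.00 + 23.21% × $900.00 = $1,701.89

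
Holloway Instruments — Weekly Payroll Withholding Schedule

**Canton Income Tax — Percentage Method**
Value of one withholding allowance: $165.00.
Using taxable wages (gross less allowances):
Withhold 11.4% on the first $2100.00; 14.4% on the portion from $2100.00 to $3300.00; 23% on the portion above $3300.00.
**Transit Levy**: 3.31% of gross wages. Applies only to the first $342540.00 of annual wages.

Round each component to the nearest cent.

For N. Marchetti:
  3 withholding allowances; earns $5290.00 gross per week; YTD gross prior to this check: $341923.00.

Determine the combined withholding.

$776.47

Canton Income Tax: taxable = $5290.00 − 3×$165.00 = $4795.00
  $412.20 + 23% × ($4795.00 − $3300.00) = $412.20 + 23% × $1495.00 = $756.05
Transit Levy: cap $342540.00 − YTD $341923.00 = $617.00 subject; 3.31% × $617.00 = $20.42
Total: $756.05 + $20.42 = $776.47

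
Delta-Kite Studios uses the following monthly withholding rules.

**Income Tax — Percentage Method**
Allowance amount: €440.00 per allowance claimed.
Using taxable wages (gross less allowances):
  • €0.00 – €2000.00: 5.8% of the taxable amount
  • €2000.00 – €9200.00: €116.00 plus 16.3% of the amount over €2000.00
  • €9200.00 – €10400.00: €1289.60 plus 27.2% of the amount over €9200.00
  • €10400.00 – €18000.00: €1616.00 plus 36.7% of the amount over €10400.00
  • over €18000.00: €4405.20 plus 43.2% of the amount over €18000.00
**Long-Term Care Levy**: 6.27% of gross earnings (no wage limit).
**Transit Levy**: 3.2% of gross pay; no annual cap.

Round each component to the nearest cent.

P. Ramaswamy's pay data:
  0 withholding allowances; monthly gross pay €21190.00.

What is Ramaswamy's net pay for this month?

Income Tax: taxable = €21190.00
  €4405.20 + 43.2% × (€21190.00 − €18000.00) = €4405.20 + 43.2% × €3190.00 = €5783.28
Long-Term Care Levy: 6.27% × €21190.00 = €1328.61
Transit Levy: 3.2% × €21190.00 = €678.08
Total withheld: €5783.28 + €1328.61 + €678.08 = €7789.97
Net pay: €21190.00 − €7789.97 = €13400.03

€13400.03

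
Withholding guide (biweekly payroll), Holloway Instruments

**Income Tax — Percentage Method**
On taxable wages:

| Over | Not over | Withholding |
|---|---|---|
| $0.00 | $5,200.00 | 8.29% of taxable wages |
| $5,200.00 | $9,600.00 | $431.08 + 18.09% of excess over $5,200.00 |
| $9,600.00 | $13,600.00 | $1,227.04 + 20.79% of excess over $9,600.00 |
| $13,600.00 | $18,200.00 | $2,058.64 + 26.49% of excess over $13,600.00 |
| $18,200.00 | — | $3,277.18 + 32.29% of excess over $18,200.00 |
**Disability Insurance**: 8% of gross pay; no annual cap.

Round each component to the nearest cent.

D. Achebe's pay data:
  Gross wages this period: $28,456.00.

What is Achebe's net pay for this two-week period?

$19,590.68

Income Tax: taxable = $28,456.00
  $3,277.18 + 32.29% × ($28,456.00 − $18,200.00) = $3,277.18 + 32.29% × $10,256.00 = $6,588.84
Disability Insurance: 8% × $28,456.00 = $2,276.48
Total withheld: $6,588.84 + $2,276.48 = $8,865.32
Net pay: $28,456.00 − $8,865.32 = $19,590.68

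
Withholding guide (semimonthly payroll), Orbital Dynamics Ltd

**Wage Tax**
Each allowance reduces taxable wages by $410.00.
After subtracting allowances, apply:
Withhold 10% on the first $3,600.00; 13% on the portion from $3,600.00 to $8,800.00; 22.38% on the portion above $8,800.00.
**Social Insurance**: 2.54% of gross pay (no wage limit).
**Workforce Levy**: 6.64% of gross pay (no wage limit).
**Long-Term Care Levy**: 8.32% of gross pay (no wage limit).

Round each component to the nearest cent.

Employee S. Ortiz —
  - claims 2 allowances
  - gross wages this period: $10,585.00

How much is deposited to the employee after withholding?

$7,480.66

Wage Tax: taxable = $10,585.00 − 2×$410.00 = $9,765.00
  $1,036.00 + 22.38% × ($9,765.00 − $8,800.00) = $1,036.00 + 22.38% × $965.00 = $1,251.97
Social Insurance: 2.54% × $10,585.00 = $268.86
Workforce Levy: 6.64% × $10,585.00 = $702.84
Long-Term Care Levy: 8.32% × $10,585.00 = $880.67
Total withheld: $1,251.97 + $268.86 + $702.84 + $880.67 = $3,104.34
Net pay: $10,585.00 − $3,104.34 = $7,480.66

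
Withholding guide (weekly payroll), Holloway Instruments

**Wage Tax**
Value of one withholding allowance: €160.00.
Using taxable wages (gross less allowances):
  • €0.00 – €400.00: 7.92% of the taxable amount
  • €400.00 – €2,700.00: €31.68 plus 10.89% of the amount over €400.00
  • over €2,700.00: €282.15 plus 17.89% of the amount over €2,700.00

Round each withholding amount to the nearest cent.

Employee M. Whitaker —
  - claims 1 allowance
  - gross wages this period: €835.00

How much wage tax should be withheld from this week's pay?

€61.63

Wage Tax: taxable = €835.00 − 1×€160.00 = €675.00
  €31.68 + 10.89% × (€675.00 − €400.00) = €31.68 + 10.89% × €275.00 = €61.63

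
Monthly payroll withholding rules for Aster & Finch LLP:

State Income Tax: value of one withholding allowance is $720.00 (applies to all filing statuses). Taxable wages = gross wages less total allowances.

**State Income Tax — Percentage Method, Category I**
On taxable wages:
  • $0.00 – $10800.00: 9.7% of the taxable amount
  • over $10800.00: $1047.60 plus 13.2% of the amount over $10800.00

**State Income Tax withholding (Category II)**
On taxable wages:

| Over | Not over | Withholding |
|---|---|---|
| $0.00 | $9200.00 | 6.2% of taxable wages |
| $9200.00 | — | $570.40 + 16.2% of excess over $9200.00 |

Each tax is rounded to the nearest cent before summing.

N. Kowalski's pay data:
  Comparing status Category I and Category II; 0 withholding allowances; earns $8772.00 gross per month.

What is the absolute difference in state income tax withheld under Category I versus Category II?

$307.02

State Income Tax (Category I): taxable = $8772.00
  9.7% × $8772.00 = $850.88
State Income Tax (Category II): taxable = $8772.00
  6.2% × $8772.00 = $543.86
Difference: |$850.88 − $543.86| = $307.02 (higher under Category I)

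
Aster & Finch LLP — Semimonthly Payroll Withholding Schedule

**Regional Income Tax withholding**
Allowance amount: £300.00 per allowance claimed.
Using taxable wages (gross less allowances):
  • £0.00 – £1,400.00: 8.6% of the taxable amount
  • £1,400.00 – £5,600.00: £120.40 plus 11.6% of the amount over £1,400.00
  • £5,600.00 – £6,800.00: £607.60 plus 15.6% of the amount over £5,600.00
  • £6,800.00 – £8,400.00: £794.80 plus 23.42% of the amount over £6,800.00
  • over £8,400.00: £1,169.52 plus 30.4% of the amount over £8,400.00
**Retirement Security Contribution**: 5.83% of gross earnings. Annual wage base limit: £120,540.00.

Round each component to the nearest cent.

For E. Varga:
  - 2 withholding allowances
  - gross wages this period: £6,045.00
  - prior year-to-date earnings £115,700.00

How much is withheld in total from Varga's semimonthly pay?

Regional Income Tax: taxable = £6,045.00 − 2×£300.00 = £5,445.00
  £120.40 + 11.6% × (£5,445.00 − £1,400.00) = £120.40 + 11.6% × £4,045.00 = £589.62
Retirement Security Contribution: cap £120,540.00 − YTD £115,700.00 = £4,840.00 subject; 5.83% × £4,840.00 = £282.17
Total: £589.62 + £282.17 = £871.79

£871.79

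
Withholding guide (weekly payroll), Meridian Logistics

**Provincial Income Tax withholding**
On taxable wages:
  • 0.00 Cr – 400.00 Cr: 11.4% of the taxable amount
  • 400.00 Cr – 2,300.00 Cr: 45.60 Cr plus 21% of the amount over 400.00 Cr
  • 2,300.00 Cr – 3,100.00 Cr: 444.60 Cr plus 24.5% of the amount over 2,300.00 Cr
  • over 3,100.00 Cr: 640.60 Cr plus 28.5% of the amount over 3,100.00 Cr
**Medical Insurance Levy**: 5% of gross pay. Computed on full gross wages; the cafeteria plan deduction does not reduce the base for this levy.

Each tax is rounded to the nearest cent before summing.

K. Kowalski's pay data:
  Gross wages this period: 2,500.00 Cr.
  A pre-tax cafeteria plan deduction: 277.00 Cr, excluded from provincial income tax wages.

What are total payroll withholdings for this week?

553.43 Cr

Provincial Income Tax: taxable = 2,500.00 Cr − 277.00 Cr = 2,223.00 Cr
  45.60 Cr + 21% × (2,223.00 Cr − 400.00 Cr) = 45.60 Cr + 21% × 1,823.00 Cr = 428.43 Cr
Medical Insurance Levy: 5% × 2,500.00 Cr = 125.00 Cr
Total: 428.43 Cr + 125.00 Cr = 553.43 Cr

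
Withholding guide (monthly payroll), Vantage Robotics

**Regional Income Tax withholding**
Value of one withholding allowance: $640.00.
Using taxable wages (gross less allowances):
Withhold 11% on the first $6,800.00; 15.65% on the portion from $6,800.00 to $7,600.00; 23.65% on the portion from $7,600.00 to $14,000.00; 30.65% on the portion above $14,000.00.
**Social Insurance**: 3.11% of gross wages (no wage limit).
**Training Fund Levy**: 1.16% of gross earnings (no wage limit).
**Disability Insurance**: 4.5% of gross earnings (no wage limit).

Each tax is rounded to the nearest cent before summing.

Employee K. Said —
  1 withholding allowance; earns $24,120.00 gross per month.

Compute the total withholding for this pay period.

$7,407.74

Regional Income Tax: taxable = $24,120.00 − 1×$640.00 = $23,480.00
  $2,386.80 + 30.65% × ($23,480.00 − $14,000.00) = $2,386.80 + 30.65% × $9,480.00 = $5,292.42
Social Insurance: 3.11% × $24,120.00 = $750.13
Training Fund Levy: 1.16% × $24,120.00 = $279.79
Disability Insurance: 4.5% × $24,120.00 = $1,085.40
Total: $5,292.42 + $750.13 + $279.79 + $1,085.40 = $7,407.74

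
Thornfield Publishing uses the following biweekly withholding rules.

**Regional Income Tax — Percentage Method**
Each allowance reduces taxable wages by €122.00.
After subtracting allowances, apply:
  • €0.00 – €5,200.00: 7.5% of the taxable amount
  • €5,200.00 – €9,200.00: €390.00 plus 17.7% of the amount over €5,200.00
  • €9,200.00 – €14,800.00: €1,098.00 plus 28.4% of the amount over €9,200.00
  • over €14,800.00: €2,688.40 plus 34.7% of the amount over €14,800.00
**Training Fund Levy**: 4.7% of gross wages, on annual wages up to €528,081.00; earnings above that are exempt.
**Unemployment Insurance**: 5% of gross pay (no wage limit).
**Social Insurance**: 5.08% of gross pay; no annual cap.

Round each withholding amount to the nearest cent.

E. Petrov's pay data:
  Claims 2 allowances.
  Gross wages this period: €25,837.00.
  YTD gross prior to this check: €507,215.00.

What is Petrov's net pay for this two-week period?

Regional Income Tax: taxable = €25,837.00 − 2×€122.00 = €25,593.00
  €2,688.40 + 34.7% × (€25,593.00 − €14,800.00) = €2,688.40 + 34.7% × €10,793.00 = €6,433.57
Training Fund Levy: cap €528,081.00 − YTD €507,215.00 = €20,866.00 subject; 4.7% × €20,866.00 = €980.70
Unemployment Insurance: 5% × €25,837.00 = €1,291.85
Social Insurance: 5.08% × €25,837.00 = €1,312.52
Total withheld: €6,433.57 + €980.70 + €1,291.85 + €1,312.52 = €10,018.64
Net pay: €25,837.00 − €10,018.64 = €15,818.36

€15,818.36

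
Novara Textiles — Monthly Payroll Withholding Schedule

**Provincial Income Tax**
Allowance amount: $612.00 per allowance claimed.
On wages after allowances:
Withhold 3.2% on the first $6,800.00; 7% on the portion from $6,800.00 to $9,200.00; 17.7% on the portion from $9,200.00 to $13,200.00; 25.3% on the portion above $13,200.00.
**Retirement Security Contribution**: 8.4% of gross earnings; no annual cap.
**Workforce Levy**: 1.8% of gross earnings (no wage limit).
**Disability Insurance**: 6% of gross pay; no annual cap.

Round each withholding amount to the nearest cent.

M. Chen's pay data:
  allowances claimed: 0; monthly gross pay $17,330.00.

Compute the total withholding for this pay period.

$4,945.95

Provincial Income Tax: taxable = $17,330.00
  $1,093.60 + 25.3% × ($17,330.00 − $13,200.00) = $1,093.60 + 25.3% × $4,130.00 = $2,138.49
Retirement Security Contribution: 8.4% × $17,330.00 = $1,455.72
Workforce Levy: 1.8% × $17,330.00 = $311.94
Disability Insurance: 6% × $17,330.00 = $1,039.80
Total: $2,138.49 + $1,455.72 + $311.94 + $1,039.80 = $4,945.95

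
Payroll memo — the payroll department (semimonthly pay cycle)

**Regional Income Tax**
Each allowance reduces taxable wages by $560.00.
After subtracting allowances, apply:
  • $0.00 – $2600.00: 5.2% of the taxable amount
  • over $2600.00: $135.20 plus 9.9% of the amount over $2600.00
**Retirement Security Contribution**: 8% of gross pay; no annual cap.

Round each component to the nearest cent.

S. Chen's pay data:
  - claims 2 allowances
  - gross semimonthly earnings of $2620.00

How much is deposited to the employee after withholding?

$2332.40

Regional Income Tax: taxable = $2620.00 − 2×$560.00 = $1500.00
  5.2% × $1500.00 = $78.00
Retirement Security Contribution: 8% × $2620.00 = $209.60
Total withheld: $78.00 + $209.60 = $287.60
Net pay: $2620.00 − $287.60 = $2332.40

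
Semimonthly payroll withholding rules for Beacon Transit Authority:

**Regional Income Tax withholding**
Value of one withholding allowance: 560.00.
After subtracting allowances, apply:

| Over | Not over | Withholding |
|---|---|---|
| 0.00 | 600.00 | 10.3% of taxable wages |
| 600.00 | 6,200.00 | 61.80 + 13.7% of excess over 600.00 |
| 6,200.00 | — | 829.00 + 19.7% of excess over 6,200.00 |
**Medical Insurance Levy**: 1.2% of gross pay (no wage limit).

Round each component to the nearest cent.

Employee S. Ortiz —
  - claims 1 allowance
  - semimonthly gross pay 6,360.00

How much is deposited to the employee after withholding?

Regional Income Tax: taxable = 6,360.00 − 1×560.00 = 5,800.00
  61.80 + 13.7% × (5,800.00 − 600.00) = 61.80 + 13.7% × 5,200.00 = 774.20
Medical Insurance Levy: 1.2% × 6,360.00 = 76.32
Total withheld: 774.20 + 76.32 = 850.52
Net pay: 6,360.00 − 850.52 = 5,509.48

5,509.48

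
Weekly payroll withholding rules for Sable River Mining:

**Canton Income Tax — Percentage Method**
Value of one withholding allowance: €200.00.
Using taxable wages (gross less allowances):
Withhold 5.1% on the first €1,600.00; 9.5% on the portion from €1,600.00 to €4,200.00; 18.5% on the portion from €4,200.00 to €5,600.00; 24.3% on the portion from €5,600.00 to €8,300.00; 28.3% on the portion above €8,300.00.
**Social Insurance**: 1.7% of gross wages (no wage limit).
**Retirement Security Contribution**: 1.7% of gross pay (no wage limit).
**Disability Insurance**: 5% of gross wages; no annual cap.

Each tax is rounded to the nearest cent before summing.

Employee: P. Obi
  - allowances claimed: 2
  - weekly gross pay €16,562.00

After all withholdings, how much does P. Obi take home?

€11,702.15

Canton Income Tax: taxable = €16,562.00 − 2×€200.00 = €16,162.00
  €1,243.70 + 28.3% × (€16,162.00 − €8,300.00) = €1,243.70 + 28.3% × €7,862.00 = €3,468.65
Social Insurance: 1.7% × €16,562.00 = €281.55
Retirement Security Contribution: 1.7% × €16,562.00 = €281.55
Disability Insurance: 5% × €16,562.00 = €828.10
Total withheld: €3,468.65 + €281.55 + €281.55 + €828.10 = €4,859.85
Net pay: €16,562.00 − €4,859.85 = €11,702.15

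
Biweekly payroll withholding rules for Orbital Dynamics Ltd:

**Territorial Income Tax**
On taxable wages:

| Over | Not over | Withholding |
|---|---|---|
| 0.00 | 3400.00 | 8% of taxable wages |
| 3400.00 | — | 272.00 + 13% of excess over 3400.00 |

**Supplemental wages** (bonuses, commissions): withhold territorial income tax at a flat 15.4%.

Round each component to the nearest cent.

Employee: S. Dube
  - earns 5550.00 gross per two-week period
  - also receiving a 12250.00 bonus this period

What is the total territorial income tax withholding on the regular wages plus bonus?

2438.00

Territorial Income Tax: taxable = 5550.00
  272.00 + 13% × (5550.00 − 3400.00) = 272.00 + 13% × 2150.00 = 551.50
Supplemental (15.4% flat on bonus): 15.4% × 12250.00 = 1886.50
Total territorial income tax: 551.50 + 1886.50 = 2438.00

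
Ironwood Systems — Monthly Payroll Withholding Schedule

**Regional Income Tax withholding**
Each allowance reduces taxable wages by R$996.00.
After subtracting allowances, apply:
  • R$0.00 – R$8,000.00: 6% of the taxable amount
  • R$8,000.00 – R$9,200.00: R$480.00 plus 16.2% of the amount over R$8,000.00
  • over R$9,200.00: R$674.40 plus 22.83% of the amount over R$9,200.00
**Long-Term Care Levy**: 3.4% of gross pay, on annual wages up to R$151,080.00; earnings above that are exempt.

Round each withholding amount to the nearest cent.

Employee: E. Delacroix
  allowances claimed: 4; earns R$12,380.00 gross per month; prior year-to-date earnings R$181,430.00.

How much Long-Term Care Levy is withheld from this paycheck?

Long-Term Care Levy: YTD R$181,430.00 ≥ cap R$151,080.00 → R$0.00

R$0.00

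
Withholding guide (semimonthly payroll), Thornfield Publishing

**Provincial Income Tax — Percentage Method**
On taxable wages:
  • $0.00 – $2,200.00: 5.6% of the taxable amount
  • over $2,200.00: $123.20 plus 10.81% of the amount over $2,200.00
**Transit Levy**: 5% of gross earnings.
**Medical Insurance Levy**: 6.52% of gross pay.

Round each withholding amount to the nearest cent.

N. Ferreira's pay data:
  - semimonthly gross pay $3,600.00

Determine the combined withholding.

Provincial Income Tax: taxable = $3,600.00
  $123.20 + 10.81% × ($3,600.00 − $2,200.00) = $123.20 + 10.81% × $1,400.00 = $274.54
Transit Levy: 5% × $3,600.00 = $180.00
Medical Insurance Levy: 6.52% × $3,600.00 = $234.72
Total: $274.54 + $180.00 + $234.72 = $689.26

$689.26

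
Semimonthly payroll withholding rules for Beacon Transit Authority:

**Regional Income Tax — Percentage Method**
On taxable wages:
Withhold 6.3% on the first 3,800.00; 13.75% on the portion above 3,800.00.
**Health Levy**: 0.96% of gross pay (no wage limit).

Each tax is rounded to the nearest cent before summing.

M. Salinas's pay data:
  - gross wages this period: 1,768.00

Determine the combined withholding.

128.35

Regional Income Tax: taxable = 1,768.00
  6.3% × 1,768.00 = 111.38
Health Levy: 0.96% × 1,768.00 = 16.97
Total: 111.38 + 16.97 = 128.35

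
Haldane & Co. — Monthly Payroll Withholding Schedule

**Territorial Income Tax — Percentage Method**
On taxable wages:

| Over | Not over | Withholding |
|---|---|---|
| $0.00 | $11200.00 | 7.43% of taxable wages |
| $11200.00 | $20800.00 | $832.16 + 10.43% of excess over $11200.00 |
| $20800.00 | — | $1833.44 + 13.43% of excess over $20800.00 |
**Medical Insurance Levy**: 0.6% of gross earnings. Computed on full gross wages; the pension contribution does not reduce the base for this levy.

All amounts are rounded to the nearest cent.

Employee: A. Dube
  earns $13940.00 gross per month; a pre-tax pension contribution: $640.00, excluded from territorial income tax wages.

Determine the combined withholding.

Territorial Income Tax: taxable = $13940.00 − $640.00 = $13300.00
  $832.16 + 10.43% × ($13300.00 − $11200.00) = $832.16 + 10.43% × $2100.00 = $1051.19
Medical Insurance Levy: 0.6% × $13940.00 = $83.64
Total: $1051.19 + $83.64 = $1134.83

$1134.83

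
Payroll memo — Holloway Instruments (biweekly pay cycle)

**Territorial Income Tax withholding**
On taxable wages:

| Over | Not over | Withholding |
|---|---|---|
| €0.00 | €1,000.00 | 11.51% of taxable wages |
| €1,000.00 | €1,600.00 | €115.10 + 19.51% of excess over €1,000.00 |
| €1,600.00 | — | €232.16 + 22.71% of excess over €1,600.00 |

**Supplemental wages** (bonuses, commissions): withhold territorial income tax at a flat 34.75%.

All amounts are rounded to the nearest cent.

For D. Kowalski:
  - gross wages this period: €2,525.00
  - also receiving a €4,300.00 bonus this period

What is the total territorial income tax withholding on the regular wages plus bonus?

€1,936.48

Territorial Income Tax: taxable = €2,525.00
  €232.16 + 22.71% × (€2,525.00 − €1,600.00) = €232.16 + 22.71% × €925.00 = €442.23
Supplemental (34.75% flat on bonus): 34.75% × €4,300.00 = €1,494.25
Total territorial income tax: €442.23 + €1,494.25 = €1,936.48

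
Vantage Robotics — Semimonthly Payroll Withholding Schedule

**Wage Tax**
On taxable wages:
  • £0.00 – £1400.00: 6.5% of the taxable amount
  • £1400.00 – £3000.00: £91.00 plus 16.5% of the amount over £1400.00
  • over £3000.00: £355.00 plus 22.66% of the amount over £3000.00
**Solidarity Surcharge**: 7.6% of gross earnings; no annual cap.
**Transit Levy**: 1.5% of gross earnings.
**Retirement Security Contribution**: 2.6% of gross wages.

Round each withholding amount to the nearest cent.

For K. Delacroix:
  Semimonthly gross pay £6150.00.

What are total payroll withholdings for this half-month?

Wage Tax: taxable = £6150.00
  £355.00 + 22.66% × (£6150.00 − £3000.00) = £355.00 + 22.66% × £3150.00 = £1068.79
Solidarity Surcharge: 7.6% × £6150.00 = £467.40
Transit Levy: 1.5% × £6150.00 = £92.25
Retirement Security Contribution: 2.6% × £6150.00 = £159.90
Total: £1068.79 + £467.40 + £92.25 + £159.90 = £1788.34

£1788.34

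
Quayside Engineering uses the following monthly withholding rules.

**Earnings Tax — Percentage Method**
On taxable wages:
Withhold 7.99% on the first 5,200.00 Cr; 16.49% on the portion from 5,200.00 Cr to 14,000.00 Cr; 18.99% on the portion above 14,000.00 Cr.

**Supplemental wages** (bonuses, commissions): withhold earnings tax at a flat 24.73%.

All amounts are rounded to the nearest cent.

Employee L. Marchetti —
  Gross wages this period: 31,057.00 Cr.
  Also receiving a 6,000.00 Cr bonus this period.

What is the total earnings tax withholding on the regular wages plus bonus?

Earnings Tax: taxable = 31,057.00 Cr
  1,866.60 Cr + 18.99% × (31,057.00 Cr − 14,000.00 Cr) = 1,866.60 Cr + 18.99% × 17,057.00 Cr = 5,105.72 Cr
Supplemental (24.73% flat on bonus): 24.73% × 6,000.00 Cr = 1,483.80 Cr
Total earnings tax: 5,105.72 Cr + 1,483.80 Cr = 6,589.52 Cr

6,589.52 Cr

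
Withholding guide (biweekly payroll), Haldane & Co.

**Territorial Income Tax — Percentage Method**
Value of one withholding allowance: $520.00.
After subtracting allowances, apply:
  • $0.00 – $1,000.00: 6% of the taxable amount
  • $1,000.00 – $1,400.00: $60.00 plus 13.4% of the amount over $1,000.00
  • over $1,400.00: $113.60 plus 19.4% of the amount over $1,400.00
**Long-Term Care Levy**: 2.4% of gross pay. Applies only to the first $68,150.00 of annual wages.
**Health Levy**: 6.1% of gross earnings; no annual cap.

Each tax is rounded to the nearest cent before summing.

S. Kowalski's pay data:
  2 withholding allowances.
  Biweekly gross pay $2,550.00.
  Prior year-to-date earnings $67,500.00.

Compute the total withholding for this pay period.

Territorial Income Tax: taxable = $2,550.00 − 2×$520.00 = $1,510.00
  $113.60 + 19.4% × ($1,510.00 − $1,400.00) = $113.60 + 19.4% × $110.00 = $134.94
Long-Term Care Levy: cap $68,150.00 − YTD $67,500.00 = $650.00 subject; 2.4% × $650.00 = $15.60
Health Levy: 6.1% × $2,550.00 = $155.55
Total: $134.94 + $15.60 + $155.55 = $306.09

$306.09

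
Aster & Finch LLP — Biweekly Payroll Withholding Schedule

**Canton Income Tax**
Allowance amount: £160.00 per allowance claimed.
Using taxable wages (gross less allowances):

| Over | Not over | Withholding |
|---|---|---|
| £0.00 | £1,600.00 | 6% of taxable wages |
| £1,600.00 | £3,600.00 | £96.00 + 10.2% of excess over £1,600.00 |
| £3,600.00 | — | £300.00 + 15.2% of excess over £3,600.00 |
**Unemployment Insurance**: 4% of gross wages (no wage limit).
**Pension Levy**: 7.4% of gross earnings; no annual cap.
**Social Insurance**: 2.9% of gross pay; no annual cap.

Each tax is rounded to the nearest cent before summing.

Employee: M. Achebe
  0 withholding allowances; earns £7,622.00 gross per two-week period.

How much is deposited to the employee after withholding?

£5,620.71

Canton Income Tax: taxable = £7,622.00
  £300.00 + 15.2% × (£7,622.00 − £3,600.00) = £300.00 + 15.2% × £4,022.00 = £911.34
Unemployment Insurance: 4% × £7,622.00 = £304.88
Pension Levy: 7.4% × £7,622.00 = £564.03
Social Insurance: 2.9% × £7,622.00 = £221.04
Total withheld: £911.34 + £304.88 + £564.03 + £221.04 = £2,001.29
Net pay: £7,622.00 − £2,001.29 = £5,620.71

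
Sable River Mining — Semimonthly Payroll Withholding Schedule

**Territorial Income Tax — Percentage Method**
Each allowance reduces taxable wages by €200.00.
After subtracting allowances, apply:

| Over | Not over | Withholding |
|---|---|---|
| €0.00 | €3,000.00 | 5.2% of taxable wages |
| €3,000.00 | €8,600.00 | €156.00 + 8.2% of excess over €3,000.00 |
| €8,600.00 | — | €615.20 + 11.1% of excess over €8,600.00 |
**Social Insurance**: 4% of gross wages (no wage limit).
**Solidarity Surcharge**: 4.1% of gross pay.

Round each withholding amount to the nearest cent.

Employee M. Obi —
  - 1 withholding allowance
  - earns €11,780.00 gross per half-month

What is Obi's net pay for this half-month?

Territorial Income Tax: taxable = €11,780.00 − 1×€200.00 = €11,580.00
  €615.20 + 11.1% × (€11,580.00 − €8,600.00) = €615.20 + 11.1% × €2,980.00 = €945.98
Social Insurance: 4% × €11,780.00 = €471.20
Solidarity Surcharge: 4.1% × €11,780.00 = €482.98
Total withheld: €945.98 + €471.20 + €482.98 = €1,900.16
Net pay: €11,780.00 − €1,900.16 = €9,879.84

€9,879.84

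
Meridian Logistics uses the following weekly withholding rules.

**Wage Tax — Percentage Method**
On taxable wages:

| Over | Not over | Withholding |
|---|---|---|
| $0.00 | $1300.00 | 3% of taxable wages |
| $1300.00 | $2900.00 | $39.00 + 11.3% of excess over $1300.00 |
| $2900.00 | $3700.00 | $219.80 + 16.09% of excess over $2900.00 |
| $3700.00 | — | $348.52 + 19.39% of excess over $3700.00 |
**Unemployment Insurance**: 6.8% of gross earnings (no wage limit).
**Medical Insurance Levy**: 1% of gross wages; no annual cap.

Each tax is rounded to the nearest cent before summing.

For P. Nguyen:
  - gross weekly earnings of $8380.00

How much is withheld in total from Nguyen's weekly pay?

$1909.61

Wage Tax: taxable = $8380.00
  $348.52 + 19.39% × ($8380.00 − $3700.00) = $348.52 + 19.39% × $4680.00 = $1255.97
Unemployment Insurance: 6.8% × $8380.00 = $569.84
Medical Insurance Levy: 1% × $8380.00 = $83.80
Total: $1255.97 + $569.84 + $83.80 = $1909.61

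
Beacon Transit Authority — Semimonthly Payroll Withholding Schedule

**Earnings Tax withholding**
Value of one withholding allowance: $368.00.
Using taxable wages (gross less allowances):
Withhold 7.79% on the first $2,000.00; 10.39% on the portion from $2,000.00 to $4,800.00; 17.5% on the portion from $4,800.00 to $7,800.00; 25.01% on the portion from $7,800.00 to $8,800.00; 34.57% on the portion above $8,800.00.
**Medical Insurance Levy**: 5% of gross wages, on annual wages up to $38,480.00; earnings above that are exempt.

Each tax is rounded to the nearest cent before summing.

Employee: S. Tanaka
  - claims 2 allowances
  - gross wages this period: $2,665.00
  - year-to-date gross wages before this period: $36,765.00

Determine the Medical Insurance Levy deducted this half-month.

$85.75

Medical Insurance Levy: cap $38,480.00 − YTD $36,765.00 = $1,715.00 subject; 5% × $1,715.00 = $85.75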